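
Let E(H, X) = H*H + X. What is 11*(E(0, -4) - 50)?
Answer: -594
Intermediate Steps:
E(H, X) = X + H² (E(H, X) = H² + X = X + H²)
11*(E(0, -4) - 50) = 11*((-4 + 0²) - 50) = 11*((-4 + 0) - 50) = 11*(-4 - 50) = 11*(-54) = -594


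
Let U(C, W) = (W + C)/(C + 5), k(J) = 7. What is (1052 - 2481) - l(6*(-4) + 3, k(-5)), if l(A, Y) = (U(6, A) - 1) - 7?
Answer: -15616/11 ≈ -1419.6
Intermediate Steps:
U(C, W) = (C + W)/(5 + C)
l(A, Y) = -82/11 + A/11 (l(A, Y) = ((6 + A)/(5 + 6) - 1) - 7 = ((6 + A)/11 - 1) - 7 = ((6/11 + A/11) - 1) - 7 = (-5/11 + A/11) - 7 = -82/11 + A/11)
(1052 - 2481) - l(6*(-4) + 3, k(-5)) = (1052 - 2481) - (-82/11 + (6*(-4) + 3)/11) = -1429 - (-82/11 + (-24 + 3)/11) = -1429 - (-82/11 + (1/11)*(-21)) = -1429 - (-82/11 - 21/11) = -1429 - 1*(-103/11) = -1429 + 103/11 = -15616/11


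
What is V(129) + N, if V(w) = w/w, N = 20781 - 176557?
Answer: -155775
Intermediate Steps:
N = -155776
V(w) = 1
V(129) + N = 1 - 155776 = -155775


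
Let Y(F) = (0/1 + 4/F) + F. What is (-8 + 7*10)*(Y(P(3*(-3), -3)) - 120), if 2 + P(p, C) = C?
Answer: -38998/5 ≈ -7799.6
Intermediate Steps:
P(p, C) = -2 + C
Y(F) = F + 4/F (Y(F) = (0*1 + 4/F) + F = (0 + 4/F) + F = 4/F + F = F + 4/F)
(-8 + 7*10)*(Y(P(3*(-3), -3)) - 120) = (-8 + 7*10)*(((-2 - 3) + 4/(-2 - 3)) - 120) = (-8 + 70)*((-5 + 4/(-5)) - 120) = 62*((-5 + 4*(-⅕)) - 120) = 62*((-5 - ⅘) - 120) = 62*(-29/5 - 120) = 62*(-629/5) = -38998/5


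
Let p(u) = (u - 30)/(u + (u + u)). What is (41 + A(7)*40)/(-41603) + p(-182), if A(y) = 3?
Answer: 4365965/11357619 ≈ 0.38441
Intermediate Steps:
p(u) = (-30 + u)/(3*u) (p(u) = (-30 + u)/(u + 2*u) = (-30 + u)/((3*u)) = (-30 + u)*(1/(3*u)) = (-30 + u)/(3*u))
(41 + A(7)*40)/(-41603) + p(-182) = (41 + 3*40)/(-41603) + (1/3)*(-30 - 182)/(-182) = (41 + 120)*(-1/41603) + (1/3)*(-1/182)*(-212) = 161*(-1/41603) + 106/273 = -161/41603 + 106/273 = 4365965/11357619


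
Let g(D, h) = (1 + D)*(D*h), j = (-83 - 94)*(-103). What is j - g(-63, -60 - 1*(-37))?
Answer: 108069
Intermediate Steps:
j = 18231 (j = -177*(-103) = 18231)
g(D, h) = D*h*(1 + D)
j - g(-63, -60 - 1*(-37)) = 18231 - (-63)*(-60 - 1*(-37))*(1 - 63) = 18231 - (-63)*(-60 + 37)*(-62) = 18231 - (-63)*(-23)*(-62) = 18231 - 1*(-89838) = 18231 + 89838 = 108069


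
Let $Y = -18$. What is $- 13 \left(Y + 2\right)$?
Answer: $208$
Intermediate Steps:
$- 13 \left(Y + 2\right) = - 13 \left(-18 + 2\right) = \left(-13\right) \left(-16\right) = 208$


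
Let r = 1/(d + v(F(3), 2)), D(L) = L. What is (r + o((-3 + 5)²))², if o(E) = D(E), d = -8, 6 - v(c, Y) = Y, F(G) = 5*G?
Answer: 225/16 ≈ 14.063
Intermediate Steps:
v(c, Y) = 6 - Y
o(E) = E
r = -¼ (r = 1/(-8 + (6 - 1*2)) = 1/(-8 + (6 - 2)) = 1/(-8 + 4) = 1/(-4) = -¼ ≈ -0.25000)
(r + o((-3 + 5)²))² = (-¼ + (-3 + 5)²)² = (-¼ + 2²)² = (-¼ + 4)² = (15/4)² = 225/16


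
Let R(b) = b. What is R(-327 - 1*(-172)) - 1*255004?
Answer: -255159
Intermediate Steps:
R(-327 - 1*(-172)) - 1*255004 = (-327 - 1*(-172)) - 1*255004 = (-327 + 172) - 255004 = -155 - 255004 = -255159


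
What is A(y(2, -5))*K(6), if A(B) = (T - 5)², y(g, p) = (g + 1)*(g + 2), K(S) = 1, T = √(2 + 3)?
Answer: (5 - √5)² ≈ 7.6393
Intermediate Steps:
T = √5 ≈ 2.2361
y(g, p) = (1 + g)*(2 + g)
A(B) = (-5 + √5)² (A(B) = (√5 - 5)² = (-5 + √5)²)
A(y(2, -5))*K(6) = (5 - √5)²*1 = (5 - √5)²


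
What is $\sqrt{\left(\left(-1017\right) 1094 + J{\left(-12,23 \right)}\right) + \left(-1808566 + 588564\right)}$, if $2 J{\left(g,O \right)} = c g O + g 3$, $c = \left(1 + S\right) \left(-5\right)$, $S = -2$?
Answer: $62 i \sqrt{607} \approx 1527.5 i$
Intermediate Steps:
$c = 5$ ($c = \left(1 - 2\right) \left(-5\right) = \left(-1\right) \left(-5\right) = 5$)
$J{\left(g,O \right)} = \frac{3 g}{2} + \frac{5 O g}{2}$ ($J{\left(g,O \right)} = \frac{5 g O + g 3}{2} = \frac{5 O g + 3 g}{2} = \frac{3 g + 5 O g}{2} = \frac{3 g}{2} + \frac{5 O g}{2}$)
$\sqrt{\left(\left(-1017\right) 1094 + J{\left(-12,23 \right)}\right) + \left(-1808566 + 588564\right)} = \sqrt{\left(\left(-1017\right) 1094 + \frac{1}{2} \left(-12\right) \left(3 + 5 \cdot 23\right)\right) + \left(-1808566 + 588564\right)} = \sqrt{\left(-1112598 + \frac{1}{2} \left(-12\right) \left(3 + 115\right)\right) - 1220002} = \sqrt{\left(-1112598 + \frac{1}{2} \left(-12\right) 118\right) - 1220002} = \sqrt{\left(-1112598 - 708\right) - 1220002} = \sqrt{-1113306 - 1220002} = \sqrt{-2333308} = 62 i \sqrt{607}$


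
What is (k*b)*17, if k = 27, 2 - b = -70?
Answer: 33048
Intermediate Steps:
b = 72 (b = 2 - 1*(-70) = 2 + 70 = 72)
(k*b)*17 = (27*72)*17 = 1944*17 = 33048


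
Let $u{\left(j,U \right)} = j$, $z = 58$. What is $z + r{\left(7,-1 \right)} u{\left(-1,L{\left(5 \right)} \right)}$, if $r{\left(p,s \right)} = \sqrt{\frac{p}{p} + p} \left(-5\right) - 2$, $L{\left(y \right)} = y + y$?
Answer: $60 + 10 \sqrt{2} \approx 74.142$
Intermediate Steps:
$L{\left(y \right)} = 2 y$
$r{\left(p,s \right)} = -2 - 5 \sqrt{1 + p}$ ($r{\left(p,s \right)} = \sqrt{1 + p} \left(-5\right) - 2 = - 5 \sqrt{1 + p} - 2 = -2 - 5 \sqrt{1 + p}$)
$z + r{\left(7,-1 \right)} u{\left(-1,L{\left(5 \right)} \right)} = 58 + \left(-2 - 5 \sqrt{1 + 7}\right) \left(-1\right) = 58 + \left(-2 - 5 \sqrt{8}\right) \left(-1\right) = 58 + \left(-2 - 5 \cdot 2 \sqrt{2}\right) \left(-1\right) = 58 + \left(-2 - 10 \sqrt{2}\right) \left(-1\right) = 58 + \left(2 + 10 \sqrt{2}\right) = 60 + 10 \sqrt{2}$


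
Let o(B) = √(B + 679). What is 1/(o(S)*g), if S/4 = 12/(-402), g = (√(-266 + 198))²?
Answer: -√3047495/3092980 ≈ -0.00056441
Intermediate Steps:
g = -68 (g = (√(-68))² = (2*I*√17)² = -68)
S = -8/67 (S = 4*(12/(-402)) = 4*(12*(-1/402)) = 4*(-2/67) = -8/67 ≈ -0.11940)
o(B) = √(679 + B)
1/(o(S)*g) = 1/(√(679 - 8/67)*(-68)) = -1/68/√(45485/67) = -1/68/(√3047495/67) = (√3047495/45485)*(-1/68) = -√3047495/3092980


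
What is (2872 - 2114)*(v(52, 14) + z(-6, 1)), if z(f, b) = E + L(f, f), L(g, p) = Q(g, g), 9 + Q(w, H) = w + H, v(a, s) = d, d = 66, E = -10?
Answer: 26530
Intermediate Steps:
v(a, s) = 66
Q(w, H) = -9 + H + w (Q(w, H) = -9 + (w + H) = -9 + (H + w) = -9 + H + w)
L(g, p) = -9 + 2*g (L(g, p) = -9 + g + g = -9 + 2*g)
z(f, b) = -19 + 2*f (z(f, b) = -10 + (-9 + 2*f) = -19 + 2*f)
(2872 - 2114)*(v(52, 14) + z(-6, 1)) = (2872 - 2114)*(66 + (-19 + 2*(-6))) = 758*(66 + (-19 - 12)) = 758*(66 - 31) = 758*35 = 26530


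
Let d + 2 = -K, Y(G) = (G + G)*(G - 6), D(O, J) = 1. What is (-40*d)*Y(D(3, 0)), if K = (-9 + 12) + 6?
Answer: -4400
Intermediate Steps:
K = 9 (K = 3 + 6 = 9)
Y(G) = 2*G*(-6 + G) (Y(G) = (2*G)*(-6 + G) = 2*G*(-6 + G))
d = -11 (d = -2 - 1*9 = -2 - 9 = -11)
(-40*d)*Y(D(3, 0)) = (-40*(-11))*(2*1*(-6 + 1)) = 440*(2*1*(-5)) = 440*(-10) = -4400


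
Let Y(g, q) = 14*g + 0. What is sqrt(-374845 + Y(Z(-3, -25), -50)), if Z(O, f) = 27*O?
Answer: I*sqrt(375979) ≈ 613.17*I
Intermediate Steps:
Y(g, q) = 14*g
sqrt(-374845 + Y(Z(-3, -25), -50)) = sqrt(-374845 + 14*(27*(-3))) = sqrt(-374845 + 14*(-81)) = sqrt(-374845 - 1134) = sqrt(-375979) = I*sqrt(375979)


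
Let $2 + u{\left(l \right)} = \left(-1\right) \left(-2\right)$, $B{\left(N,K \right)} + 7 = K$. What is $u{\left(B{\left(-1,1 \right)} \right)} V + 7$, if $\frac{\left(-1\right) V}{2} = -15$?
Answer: $7$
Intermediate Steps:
$B{\left(N,K \right)} = -7 + K$
$u{\left(l \right)} = 0$ ($u{\left(l \right)} = -2 - -2 = -2 + 2 = 0$)
$V = 30$ ($V = \left(-2\right) \left(-15\right) = 30$)
$u{\left(B{\left(-1,1 \right)} \right)} V + 7 = 0 \cdot 30 + 7 = 0 + 7 = 7$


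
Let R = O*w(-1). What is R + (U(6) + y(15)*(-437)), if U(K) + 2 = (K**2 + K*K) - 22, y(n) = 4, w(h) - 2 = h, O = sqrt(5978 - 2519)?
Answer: -1700 + sqrt(3459) ≈ -1641.2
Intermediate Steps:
O = sqrt(3459) ≈ 58.813
w(h) = 2 + h
U(K) = -24 + 2*K**2 (U(K) = -2 + ((K**2 + K*K) - 22) = -2 + ((K**2 + K**2) - 22) = -2 + (2*K**2 - 22) = -2 + (-22 + 2*K**2) = -24 + 2*K**2)
R = sqrt(3459) (R = sqrt(3459)*(2 - 1) = sqrt(3459)*1 = sqrt(3459) ≈ 58.813)
R + (U(6) + y(15)*(-437)) = sqrt(3459) + ((-24 + 2*6**2) + 4*(-437)) = sqrt(3459) + ((-24 + 2*36) - 1748) = sqrt(3459) + ((-24 + 72) - 1748) = sqrt(3459) + (48 - 1748) = sqrt(3459) - 1700 = -1700 + sqrt(3459)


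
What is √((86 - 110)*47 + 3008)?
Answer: 2*√470 ≈ 43.359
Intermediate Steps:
√((86 - 110)*47 + 3008) = √(-24*47 + 3008) = √(-1128 + 3008) = √1880 = 2*√470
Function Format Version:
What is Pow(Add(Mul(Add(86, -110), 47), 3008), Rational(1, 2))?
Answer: Mul(2, Pow(470, Rational(1, 2))) ≈ 43.359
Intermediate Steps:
Pow(Add(Mul(Add(86, -110), 47), 3008), Rational(1, 2)) = Pow(Add(Mul(-24, 47), 3008), Rational(1, 2)) = Pow(Add(-1128, 3008), Rational(1, 2)) = Pow(1880, Rational(1, 2)) = Mul(2, Pow(470, Rational(1, 2)))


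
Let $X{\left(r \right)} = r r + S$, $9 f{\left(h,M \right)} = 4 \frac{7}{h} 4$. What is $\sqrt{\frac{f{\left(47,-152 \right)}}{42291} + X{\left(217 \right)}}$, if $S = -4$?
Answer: $\frac{\sqrt{186026236359986501}}{1987677} \approx 216.99$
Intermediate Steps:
$f{\left(h,M \right)} = \frac{112}{9 h}$ ($f{\left(h,M \right)} = \frac{4 \frac{7}{h} 4}{9} = \frac{\frac{28}{h} 4}{9} = \frac{112 \frac{1}{h}}{9} = \frac{112}{9 h}$)
$X{\left(r \right)} = -4 + r^{2}$ ($X{\left(r \right)} = r r - 4 = r^{2} - 4 = -4 + r^{2}$)
$\sqrt{\frac{f{\left(47,-152 \right)}}{42291} + X{\left(217 \right)}} = \sqrt{\frac{\frac{112}{9} \cdot \frac{1}{47}}{42291} - \left(4 - 217^{2}\right)} = \sqrt{\frac{112}{9} \cdot \frac{1}{47} \cdot \frac{1}{42291} + \left(-4 + 47089\right)} = \sqrt{\frac{112}{423} \cdot \frac{1}{42291} + 47085} = \sqrt{\frac{112}{17889093} + 47085} = \sqrt{\frac{842307944017}{17889093}} = \frac{\sqrt{186026236359986501}}{1987677}$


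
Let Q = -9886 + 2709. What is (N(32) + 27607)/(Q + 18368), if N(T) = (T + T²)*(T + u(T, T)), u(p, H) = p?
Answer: 95191/11191 ≈ 8.5060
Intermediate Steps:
Q = -7177
N(T) = 2*T*(T + T²) (N(T) = (T + T²)*(T + T) = (T + T²)*(2*T) = 2*T*(T + T²))
(N(32) + 27607)/(Q + 18368) = (2*32²*(1 + 32) + 27607)/(-7177 + 18368) = (2*1024*33 + 27607)/11191 = (67584 + 27607)*(1/11191) = 95191*(1/11191) = 95191/11191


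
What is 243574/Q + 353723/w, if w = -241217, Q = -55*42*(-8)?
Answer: 26108694259/2228845080 ≈ 11.714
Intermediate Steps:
Q = 18480 (Q = -2310*(-8) = 18480)
243574/Q + 353723/w = 243574/18480 + 353723/(-241217) = 243574*(1/18480) + 353723*(-1/241217) = 121787/9240 - 353723/241217 = 26108694259/2228845080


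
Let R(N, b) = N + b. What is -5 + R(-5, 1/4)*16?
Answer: -81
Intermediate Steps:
-5 + R(-5, 1/4)*16 = -5 + (-5 + 1/4)*16 = -5 + (-5 + ¼)*16 = -5 - 19/4*16 = -5 - 76 = -81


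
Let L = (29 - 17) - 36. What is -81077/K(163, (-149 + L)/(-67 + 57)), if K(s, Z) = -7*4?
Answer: 81077/28 ≈ 2895.6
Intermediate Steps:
L = -24 (L = 12 - 36 = -24)
K(s, Z) = -28
-81077/K(163, (-149 + L)/(-67 + 57)) = -81077/(-28) = -81077*(-1/28) = 81077/28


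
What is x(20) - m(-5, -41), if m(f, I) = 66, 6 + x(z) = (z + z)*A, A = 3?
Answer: 48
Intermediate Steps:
x(z) = -6 + 6*z (x(z) = -6 + (z + z)*3 = -6 + (2*z)*3 = -6 + 6*z)
x(20) - m(-5, -41) = (-6 + 6*20) - 1*66 = (-6 + 120) - 66 = 114 - 66 = 48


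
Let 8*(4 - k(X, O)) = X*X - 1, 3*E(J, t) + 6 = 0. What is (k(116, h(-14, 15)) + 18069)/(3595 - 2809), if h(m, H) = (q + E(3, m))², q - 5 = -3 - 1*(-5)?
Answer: 131129/6288 ≈ 20.854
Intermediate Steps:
E(J, t) = -2 (E(J, t) = -2 + (⅓)*0 = -2 + 0 = -2)
q = 7 (q = 5 + (-3 - 1*(-5)) = 5 + (-3 + 5) = 5 + 2 = 7)
h(m, H) = 25 (h(m, H) = (7 - 2)² = 5² = 25)
k(X, O) = 33/8 - X²/8 (k(X, O) = 4 - (X*X - 1)/8 = 4 - (X² - 1)/8 = 4 - (-1 + X²)/8 = 4 + (⅛ - X²/8) = 33/8 - X²/8)
(k(116, h(-14, 15)) + 18069)/(3595 - 2809) = ((33/8 - ⅛*116²) + 18069)/(3595 - 2809) = ((33/8 - ⅛*13456) + 18069)/786 = ((33/8 - 1682) + 18069)*(1/786) = (-13423/8 + 18069)*(1/786) = (131129/8)*(1/786) = 131129/6288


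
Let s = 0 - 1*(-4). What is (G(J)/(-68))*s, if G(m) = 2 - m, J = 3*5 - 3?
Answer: 10/17 ≈ 0.58823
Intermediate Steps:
s = 4 (s = 0 + 4 = 4)
J = 12 (J = 15 - 3 = 12)
(G(J)/(-68))*s = ((2 - 1*12)/(-68))*4 = ((2 - 12)*(-1/68))*4 = -10*(-1/68)*4 = (5/34)*4 = 10/17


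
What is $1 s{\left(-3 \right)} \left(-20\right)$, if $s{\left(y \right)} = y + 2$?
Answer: $20$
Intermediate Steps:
$s{\left(y \right)} = 2 + y$
$1 s{\left(-3 \right)} \left(-20\right) = 1 \left(2 - 3\right) \left(-20\right) = 1 \left(-1\right) \left(-20\right) = \left(-1\right) \left(-20\right) = 20$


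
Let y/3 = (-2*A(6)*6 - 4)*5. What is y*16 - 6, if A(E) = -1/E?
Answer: -486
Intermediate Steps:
y = -30 (y = 3*((-(-2)/6*6 - 4)*5) = 3*((-2*(-⅙)*6 - 4)*5) = 3*(((⅓)*6 - 4)*5) = 3*((2 - 4)*5) = 3*(-2*5) = 3*(-10) = -30)
y*16 - 6 = -30*16 - 6 = -480 - 6 = -486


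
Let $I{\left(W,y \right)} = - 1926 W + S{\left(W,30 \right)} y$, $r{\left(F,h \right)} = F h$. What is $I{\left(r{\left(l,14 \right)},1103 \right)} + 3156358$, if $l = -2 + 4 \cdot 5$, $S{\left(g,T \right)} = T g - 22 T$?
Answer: $10281706$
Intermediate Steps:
$S{\left(g,T \right)} = - 22 T + T g$
$l = 18$ ($l = -2 + 20 = 18$)
$I{\left(W,y \right)} = - 1926 W + y \left(-660 + 30 W\right)$ ($I{\left(W,y \right)} = - 1926 W + 30 \left(-22 + W\right) y = - 1926 W + \left(-660 + 30 W\right) y = - 1926 W + y \left(-660 + 30 W\right)$)
$I{\left(r{\left(l,14 \right)},1103 \right)} + 3156358 = \left(- 1926 \cdot 18 \cdot 14 + 30 \cdot 1103 \left(-22 + 18 \cdot 14\right)\right) + 3156358 = \left(\left(-1926\right) 252 + 30 \cdot 1103 \left(-22 + 252\right)\right) + 3156358 = \left(-485352 + 30 \cdot 1103 \cdot 230\right) + 3156358 = \left(-485352 + 7610700\right) + 3156358 = 7125348 + 3156358 = 10281706$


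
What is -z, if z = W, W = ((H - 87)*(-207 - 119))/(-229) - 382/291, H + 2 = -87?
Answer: 16783894/66639 ≈ 251.86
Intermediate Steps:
H = -89 (H = -2 - 87 = -89)
W = -16783894/66639 (W = ((-89 - 87)*(-207 - 119))/(-229) - 382/291 = -176*(-326)*(-1/229) - 382*1/291 = 57376*(-1/229) - 382/291 = -57376/229 - 382/291 = -16783894/66639 ≈ -251.86)
z = -16783894/66639 ≈ -251.86
-z = -1*(-16783894/66639) = 16783894/66639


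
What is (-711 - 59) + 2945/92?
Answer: -67895/92 ≈ -737.99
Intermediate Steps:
(-711 - 59) + 2945/92 = -770 + 2945*(1/92) = -770 + 2945/92 = -67895/92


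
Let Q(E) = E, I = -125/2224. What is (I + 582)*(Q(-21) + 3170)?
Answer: 4075571207/2224 ≈ 1.8325e+6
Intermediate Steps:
I = -125/2224 (I = -125*1/2224 = -125/2224 ≈ -0.056205)
(I + 582)*(Q(-21) + 3170) = (-125/2224 + 582)*(-21 + 3170) = (1294243/2224)*3149 = 4075571207/2224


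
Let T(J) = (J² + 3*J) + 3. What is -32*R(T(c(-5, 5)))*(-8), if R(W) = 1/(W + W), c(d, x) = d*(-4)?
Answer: 128/463 ≈ 0.27646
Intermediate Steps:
c(d, x) = -4*d
T(J) = 3 + J² + 3*J
R(W) = 1/(2*W)
-32*R(T(c(-5, 5)))*(-8) = -16/(3 + (-4*(-5))² + 3*(-4*(-5)))*(-8) = -16/(3 + 20² + 3*20)*(-8) = -16/(3 + 400 + 60)*(-8) = -16/463*(-8) = 128/463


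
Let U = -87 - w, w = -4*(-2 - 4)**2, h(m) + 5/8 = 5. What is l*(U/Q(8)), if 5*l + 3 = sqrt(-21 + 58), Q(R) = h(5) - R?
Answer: 1368/145 - 456*sqrt(37)/145 ≈ -9.6948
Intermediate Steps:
h(m) = 35/8 (h(m) = -5/8 + 5 = 35/8)
w = -144 (w = -4*(-6)**2 = -4*36 = -144)
Q(R) = 35/8 - R
l = -3/5 + sqrt(37)/5 (l = -3/5 + sqrt(-21 + 58)/5 = -3/5 + sqrt(37)/5 ≈ 0.61655)
U = 57 (U = -87 - 1*(-144) = -87 + 144 = 57)
l*(U/Q(8)) = (-3/5 + sqrt(37)/5)*(57/(35/8 - 1*8)) = (-3/5 + sqrt(37)/5)*(57/(35/8 - 8)) = (-3/5 + sqrt(37)/5)*(57/(-29/8)) = (-3/5 + sqrt(37)/5)*(57*(-8/29)) = (-3/5 + sqrt(37)/5)*(-456/29) = 1368/145 - 456*sqrt(37)/145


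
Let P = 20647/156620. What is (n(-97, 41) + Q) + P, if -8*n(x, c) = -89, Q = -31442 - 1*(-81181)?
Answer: 15583770449/313240 ≈ 49750.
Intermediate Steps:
Q = 49739 (Q = -31442 + 81181 = 49739)
n(x, c) = 89/8 (n(x, c) = -⅛*(-89) = 89/8)
P = 20647/156620 (P = 20647*(1/156620) = 20647/156620 ≈ 0.13183)
(n(-97, 41) + Q) + P = (89/8 + 49739) + 20647/156620 = 398001/8 + 20647/156620 = 15583770449/313240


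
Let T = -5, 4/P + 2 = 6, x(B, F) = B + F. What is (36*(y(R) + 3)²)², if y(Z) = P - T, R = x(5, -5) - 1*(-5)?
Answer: 8503056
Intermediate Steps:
P = 1 (P = 4/(-2 + 6) = 4/4 = 4*(¼) = 1)
R = 5 (R = (5 - 5) - 1*(-5) = 0 + 5 = 5)
y(Z) = 6 (y(Z) = 1 - 1*(-5) = 1 + 5 = 6)
(36*(y(R) + 3)²)² = (36*(6 + 3)²)² = (36*9²)² = (36*81)² = 2916² = 8503056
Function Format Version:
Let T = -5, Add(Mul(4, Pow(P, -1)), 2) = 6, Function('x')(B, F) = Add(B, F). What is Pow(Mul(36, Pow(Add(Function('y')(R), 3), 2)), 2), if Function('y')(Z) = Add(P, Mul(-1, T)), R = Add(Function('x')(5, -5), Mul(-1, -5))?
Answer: 8503056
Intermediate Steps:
P = 1 (P = Mul(4, Pow(Add(-2, 6), -1)) = Mul(4, Pow(4, -1)) = Mul(4, Rational(1, 4)) = 1)
R = 5 (R = Add(Add(5, -5), Mul(-1, -5)) = Add(0, 5) = 5)
Function('y')(Z) = 6 (Function('y')(Z) = Add(1, Mul(-1, -5)) = Add(1, 5) = 6)
Pow(Mul(36, Pow(Add(Function('y')(R), 3), 2)), 2) = Pow(Mul(36, Pow(Add(6, 3), 2)), 2) = Pow(Mul(36, Pow(9, 2)), 2) = Pow(Mul(36, 81), 2) = Pow(2916, 2) = 8503056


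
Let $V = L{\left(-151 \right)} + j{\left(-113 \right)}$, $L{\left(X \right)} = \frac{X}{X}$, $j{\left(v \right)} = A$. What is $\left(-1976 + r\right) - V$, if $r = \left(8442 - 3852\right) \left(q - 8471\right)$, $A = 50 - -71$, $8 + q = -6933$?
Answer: $-70743178$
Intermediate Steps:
$q = -6941$ ($q = -8 - 6933 = -6941$)
$A = 121$ ($A = 50 + 71 = 121$)
$j{\left(v \right)} = 121$
$r = -70741080$ ($r = \left(8442 - 3852\right) \left(-6941 - 8471\right) = 4590 \left(-15412\right) = -70741080$)
$L{\left(X \right)} = 1$
$V = 122$ ($V = 1 + 121 = 122$)
$\left(-1976 + r\right) - V = \left(-1976 - 70741080\right) - 122 = -70743056 - 122 = -70743178$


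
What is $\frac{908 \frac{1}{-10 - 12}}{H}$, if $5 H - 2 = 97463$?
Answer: $- \frac{454}{214423} \approx -0.0021173$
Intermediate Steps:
$H = 19493$ ($H = \frac{2}{5} + \frac{1}{5} \cdot 97463 = \frac{2}{5} + \frac{97463}{5} = 19493$)
$\frac{908 \frac{1}{-10 - 12}}{H} = \frac{908 \frac{1}{-10 - 12}}{19493} = \frac{908}{-22} \cdot \frac{1}{19493} = 908 \left(- \frac{1}{22}\right) \frac{1}{19493} = \left(- \frac{454}{11}\right) \frac{1}{19493} = - \frac{454}{214423}$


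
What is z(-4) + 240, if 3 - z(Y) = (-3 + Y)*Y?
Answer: 215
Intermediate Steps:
z(Y) = 3 - Y*(-3 + Y) (z(Y) = 3 - (-3 + Y)*Y = 3 - Y*(-3 + Y))
z(-4) + 240 = (3 - 1*(-4)**2 + 3*(-4)) + 240 = (3 - 1*16 - 12) + 240 = (3 - 16 - 12) + 240 = -25 + 240 = 215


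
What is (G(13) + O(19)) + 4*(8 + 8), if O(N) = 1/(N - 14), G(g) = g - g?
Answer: 321/5 ≈ 64.200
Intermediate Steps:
G(g) = 0
O(N) = 1/(-14 + N)
(G(13) + O(19)) + 4*(8 + 8) = (0 + 1/(-14 + 19)) + 4*(8 + 8) = (0 + 1/5) + 4*16 = (0 + 1/5) + 64 = 1/5 + 64 = 321/5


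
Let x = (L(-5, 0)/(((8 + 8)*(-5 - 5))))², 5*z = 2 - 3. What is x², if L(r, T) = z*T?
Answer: 0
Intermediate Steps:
z = -⅕ (z = (2 - 3)/5 = (⅕)*(-1) = -⅕ ≈ -0.20000)
L(r, T) = -T/5
x = 0 (x = ((-⅕*0)/(((8 + 8)*(-5 - 5))))² = (0/((16*(-10))))² = (0/(-160))² = (0*(-1/160))² = 0² = 0)
x² = 0² = 0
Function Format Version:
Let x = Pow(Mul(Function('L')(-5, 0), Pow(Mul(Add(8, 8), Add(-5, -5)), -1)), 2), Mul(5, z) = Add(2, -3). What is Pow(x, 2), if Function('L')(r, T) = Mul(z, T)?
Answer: 0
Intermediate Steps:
z = Rational(-1, 5) (z = Mul(Rational(1, 5), Add(2, -3)) = Mul(Rational(1, 5), -1) = Rational(-1, 5) ≈ -0.20000)
Function('L')(r, T) = Mul(Rational(-1, 5), T)
x = 0 (x = Pow(Mul(Mul(Rational(-1, 5), 0), Pow(Mul(Add(8, 8), Add(-5, -5)), -1)), 2) = Pow(Mul(0, Pow(Mul(16, -10), -1)), 2) = Pow(Mul(0, Pow(-160, -1)), 2) = Pow(Mul(0, Rational(-1, 160)), 2) = Pow(0, 2) = 0)
Pow(x, 2) = Pow(0, 2) = 0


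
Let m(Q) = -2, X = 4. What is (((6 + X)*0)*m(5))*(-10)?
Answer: 0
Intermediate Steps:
(((6 + X)*0)*m(5))*(-10) = (((6 + 4)*0)*(-2))*(-10) = ((10*0)*(-2))*(-10) = (0*(-2))*(-10) = 0*(-10) = 0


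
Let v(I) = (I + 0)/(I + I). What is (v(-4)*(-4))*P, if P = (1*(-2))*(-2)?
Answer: -8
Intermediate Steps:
v(I) = ½ (v(I) = I/((2*I)) = I*(1/(2*I)) = ½)
P = 4 (P = -2*(-2) = 4)
(v(-4)*(-4))*P = ((½)*(-4))*4 = -2*4 = -8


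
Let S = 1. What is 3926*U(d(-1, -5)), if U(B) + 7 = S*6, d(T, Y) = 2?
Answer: -3926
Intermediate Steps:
U(B) = -1 (U(B) = -7 + 1*6 = -7 + 6 = -1)
3926*U(d(-1, -5)) = 3926*(-1) = -3926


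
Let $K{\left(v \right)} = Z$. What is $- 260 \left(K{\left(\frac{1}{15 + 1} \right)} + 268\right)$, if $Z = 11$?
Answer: $-72540$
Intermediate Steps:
$K{\left(v \right)} = 11$
$- 260 \left(K{\left(\frac{1}{15 + 1} \right)} + 268\right) = - 260 \left(11 + 268\right) = \left(-260\right) 279 = -72540$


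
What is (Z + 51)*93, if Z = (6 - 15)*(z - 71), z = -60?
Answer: 114390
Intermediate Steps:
Z = 1179 (Z = (6 - 15)*(-60 - 71) = -9*(-131) = 1179)
(Z + 51)*93 = (1179 + 51)*93 = 1230*93 = 114390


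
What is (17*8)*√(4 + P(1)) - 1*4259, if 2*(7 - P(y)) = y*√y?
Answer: -4259 + 68*√42 ≈ -3818.3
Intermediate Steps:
P(y) = 7 - y^(3/2)/2 (P(y) = 7 - y*√y/2 = 7 - y^(3/2)/2)
(17*8)*√(4 + P(1)) - 1*4259 = (17*8)*√(4 + (7 - 1^(3/2)/2)) - 1*4259 = 136*√(4 + (7 - ½*1)) - 4259 = 136*√(4 + (7 - ½)) - 4259 = 136*√(4 + 13/2) - 4259 = 136*√(21/2) - 4259 = 136*(√42/2) - 4259 = 68*√42 - 4259 = -4259 + 68*√42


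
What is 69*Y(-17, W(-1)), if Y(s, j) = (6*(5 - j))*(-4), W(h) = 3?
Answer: -3312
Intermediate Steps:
Y(s, j) = -120 + 24*j (Y(s, j) = (30 - 6*j)*(-4) = -120 + 24*j)
69*Y(-17, W(-1)) = 69*(-120 + 24*3) = 69*(-120 + 72) = 69*(-48) = -3312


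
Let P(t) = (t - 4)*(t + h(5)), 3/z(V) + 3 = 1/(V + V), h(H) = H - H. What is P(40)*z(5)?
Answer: -43200/29 ≈ -1489.7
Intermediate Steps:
h(H) = 0
z(V) = 3/(-3 + 1/(2*V)) (z(V) = 3/(-3 + 1/(V + V)) = 3/(-3 + 1/(2*V)))
P(t) = t*(-4 + t) (P(t) = (t - 4)*(t + 0) = (-4 + t)*t = t*(-4 + t))
P(40)*z(5) = (40*(-4 + 40))*(-6*5/(-1 + 6*5)) = (40*36)*(-6*5/(-1 + 30)) = 1440*(-6*5/29) = 1440*(-6*5*1/29) = 1440*(-30/29) = -43200/29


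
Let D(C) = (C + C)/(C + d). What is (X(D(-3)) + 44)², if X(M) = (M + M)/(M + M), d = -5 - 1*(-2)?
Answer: 2025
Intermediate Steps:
d = -3 (d = -5 + 2 = -3)
D(C) = 2*C/(-3 + C) (D(C) = (C + C)/(C - 3) = (2*C)/(-3 + C) = 2*C/(-3 + C))
X(M) = 1 (X(M) = (2*M)/((2*M)) = (2*M)*(1/(2*M)) = 1)
(X(D(-3)) + 44)² = (1 + 44)² = 45² = 2025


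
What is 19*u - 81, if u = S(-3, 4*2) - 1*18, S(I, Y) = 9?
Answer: -252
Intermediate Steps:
u = -9 (u = 9 - 1*18 = 9 - 18 = -9)
19*u - 81 = 19*(-9) - 81 = -171 - 81 = -252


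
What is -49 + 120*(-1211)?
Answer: -145369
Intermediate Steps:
-49 + 120*(-1211) = -49 - 145320 = -145369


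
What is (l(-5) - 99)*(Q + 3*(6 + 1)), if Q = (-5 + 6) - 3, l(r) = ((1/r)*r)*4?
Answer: -1805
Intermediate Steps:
l(r) = 4 (l(r) = (r/r)*4 = 1*4 = 4)
Q = -2 (Q = 1 - 3 = -2)
(l(-5) - 99)*(Q + 3*(6 + 1)) = (4 - 99)*(-2 + 3*(6 + 1)) = -95*(-2 + 3*7) = -95*(-2 + 21) = -95*19 = -1805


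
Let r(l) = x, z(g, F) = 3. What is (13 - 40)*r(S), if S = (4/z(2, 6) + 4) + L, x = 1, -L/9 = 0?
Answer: -27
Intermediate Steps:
L = 0 (L = -9*0 = 0)
S = 16/3 (S = (4/3 + 4) + 0 = 16/3 + 0 = 16/3 ≈ 5.3333)
r(l) = 1
(13 - 40)*r(S) = (13 - 40)*1 = -27*1 = -27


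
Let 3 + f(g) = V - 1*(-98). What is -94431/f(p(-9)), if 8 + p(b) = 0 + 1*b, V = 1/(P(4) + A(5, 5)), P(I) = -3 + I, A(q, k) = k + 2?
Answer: -755448/761 ≈ -992.70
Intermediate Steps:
A(q, k) = 2 + k
V = 1/8 (V = 1/((-3 + 4) + (2 + 5)) = 1/(1 + 7) = 1/8 ≈ 0.12500)
p(b) = -8 + b (p(b) = -8 + (0 + 1*b) = -8 + (0 + b) = -8 + b)
f(g) = 761/8 (f(g) = -3 + (1/8 - 1*(-98)) = -3 + (1/8 + 98) = -3 + 785/8 = 761/8)
-94431/f(p(-9)) = -94431/761/8 = -94431*8/761 = -755448/761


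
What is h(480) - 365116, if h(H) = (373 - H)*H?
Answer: -416476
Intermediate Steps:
h(H) = H*(373 - H)
h(480) - 365116 = 480*(373 - 1*480) - 365116 = 480*(373 - 480) - 365116 = 480*(-107) - 365116 = -51360 - 365116 = -416476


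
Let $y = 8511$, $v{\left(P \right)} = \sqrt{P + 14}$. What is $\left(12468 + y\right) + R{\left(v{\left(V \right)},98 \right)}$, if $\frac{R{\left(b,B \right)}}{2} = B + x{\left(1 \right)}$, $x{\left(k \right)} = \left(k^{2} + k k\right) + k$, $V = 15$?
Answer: $21181$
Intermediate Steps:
$v{\left(P \right)} = \sqrt{14 + P}$
$x{\left(k \right)} = k + 2 k^{2}$ ($x{\left(k \right)} = \left(k^{2} + k^{2}\right) + k = 2 k^{2} + k = k + 2 k^{2}$)
$R{\left(b,B \right)} = 6 + 2 B$ ($R{\left(b,B \right)} = 2 \left(B + 1 \left(1 + 2 \cdot 1\right)\right) = 2 \left(B + 1 \left(1 + 2\right)\right) = 2 \left(B + 1 \cdot 3\right) = 2 \left(B + 3\right) = 2 \left(3 + B\right) = 6 + 2 B$)
$\left(12468 + y\right) + R{\left(v{\left(V \right)},98 \right)} = \left(12468 + 8511\right) + \left(6 + 2 \cdot 98\right) = 20979 + \left(6 + 196\right) = 20979 + 202 = 21181$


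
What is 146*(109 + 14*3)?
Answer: 22046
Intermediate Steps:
146*(109 + 14*3) = 146*(109 + 42) = 146*151 = 22046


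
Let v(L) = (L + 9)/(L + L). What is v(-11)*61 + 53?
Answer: 644/11 ≈ 58.545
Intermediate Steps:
v(L) = (9 + L)/(2*L) (v(L) = (9 + L)/((2*L)) = (9 + L)*(1/(2*L)) = (9 + L)/(2*L))
v(-11)*61 + 53 = ((½)*(9 - 11)/(-11))*61 + 53 = ((½)*(-1/11)*(-2))*61 + 53 = (1/11)*61 + 53 = 61/11 + 53 = 644/11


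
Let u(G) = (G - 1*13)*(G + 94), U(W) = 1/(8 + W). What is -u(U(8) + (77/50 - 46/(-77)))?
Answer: 985606905351/948640000 ≈ 1039.0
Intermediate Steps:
u(G) = (-13 + G)*(94 + G) (u(G) = (G - 13)*(94 + G) = (-13 + G)*(94 + G))
-u(U(8) + (77/50 - 46/(-77))) = -(-1222 + (1/(8 + 8) + (77/50 - 46/(-77)))² + 81*(1/(8 + 8) + (77/50 - 46/(-77)))) = -(-1222 + (1/16 + (77*(1/50) - 46*(-1/77)))² + 81*(1/16 + (77*(1/50) - 46*(-1/77)))) = -(-1222 + (1/16 + (77/50 + 46/77))² + 81*(1/16 + (77/50 + 46/77))) = -(-1222 + (1/16 + 8229/3850)² + 81*(1/16 + 8229/3850)) = -(-1222 + (67757/30800)² + 81*(67757/30800)) = -(-1222 + 4591011049/948640000 + 5488317/30800) = -1*(-985606905351/948640000) = 985606905351/948640000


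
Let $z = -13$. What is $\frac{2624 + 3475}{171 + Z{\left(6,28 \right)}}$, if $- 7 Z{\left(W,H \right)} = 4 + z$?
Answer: $\frac{14231}{402} \approx 35.401$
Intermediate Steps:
$Z{\left(W,H \right)} = \frac{9}{7}$ ($Z{\left(W,H \right)} = - \frac{4 - 13}{7} = \left(- \frac{1}{7}\right) \left(-9\right) = \frac{9}{7}$)
$\frac{2624 + 3475}{171 + Z{\left(6,28 \right)}} = \frac{2624 + 3475}{171 + \frac{9}{7}} = \frac{6099}{\frac{1206}{7}} = 6099 \cdot \frac{7}{1206} = \frac{14231}{402}$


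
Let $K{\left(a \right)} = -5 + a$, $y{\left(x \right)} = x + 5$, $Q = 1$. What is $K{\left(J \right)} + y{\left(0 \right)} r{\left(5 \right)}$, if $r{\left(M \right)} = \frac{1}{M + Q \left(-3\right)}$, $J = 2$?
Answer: $- \frac{1}{2} \approx -0.5$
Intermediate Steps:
$r{\left(M \right)} = \frac{1}{-3 + M}$ ($r{\left(M \right)} = \frac{1}{M + 1 \left(-3\right)} = \frac{1}{M - 3} = \frac{1}{-3 + M}$)
$y{\left(x \right)} = 5 + x$
$K{\left(J \right)} + y{\left(0 \right)} r{\left(5 \right)} = \left(-5 + 2\right) + \frac{5 + 0}{-3 + 5} = -3 + \frac{5}{2} = - \frac{1}{2}$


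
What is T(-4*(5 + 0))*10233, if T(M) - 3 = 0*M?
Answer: 30699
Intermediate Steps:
T(M) = 3 (T(M) = 3 + 0*M = 3 + 0 = 3)
T(-4*(5 + 0))*10233 = 3*10233 = 30699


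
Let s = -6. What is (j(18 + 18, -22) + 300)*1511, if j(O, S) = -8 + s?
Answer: 432146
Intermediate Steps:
j(O, S) = -14 (j(O, S) = -8 - 6 = -14)
(j(18 + 18, -22) + 300)*1511 = (-14 + 300)*1511 = 286*1511 = 432146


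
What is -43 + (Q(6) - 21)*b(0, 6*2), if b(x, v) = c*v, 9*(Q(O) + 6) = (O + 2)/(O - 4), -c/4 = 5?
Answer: 18991/3 ≈ 6330.3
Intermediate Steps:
c = -20 (c = -4*5 = -20)
Q(O) = -6 + (2 + O)/(9*(-4 + O)) (Q(O) = -6 + ((O + 2)/(O - 4))/9 = -6 + ((2 + O)/(-4 + O))/9 = -6 + (2 + O)/(9*(-4 + O)))
b(x, v) = -20*v
-43 + (Q(6) - 21)*b(0, 6*2) = -43 + ((218 - 53*6)/(9*(-4 + 6)) - 21)*(-120*2) = -43 + ((1/9)*(218 - 318)/2 - 21)*(-20*12) = -43 + ((1/9)*(1/2)*(-100) - 21)*(-240) = -43 + (-50/9 - 21)*(-240) = -43 - 239/9*(-240) = -43 + 19120/3 = 18991/3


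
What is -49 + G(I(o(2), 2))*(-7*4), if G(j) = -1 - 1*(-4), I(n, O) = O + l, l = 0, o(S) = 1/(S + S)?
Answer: -133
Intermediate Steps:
o(S) = 1/(2*S)
I(n, O) = O (I(n, O) = O + 0 = O)
G(j) = 3 (G(j) = -1 + 4 = 3)
-49 + G(I(o(2), 2))*(-7*4) = -49 + 3*(-7*4) = -49 + 3*(-28) = -49 - 84 = -133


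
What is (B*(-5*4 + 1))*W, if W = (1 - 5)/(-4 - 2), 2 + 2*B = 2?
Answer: 0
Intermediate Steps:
B = 0 (B = -1 + (1/2)*2 = -1 + 1 = 0)
W = 2/3 (W = -4/(-6) = -4*(-1/6) = 2/3 ≈ 0.66667)
(B*(-5*4 + 1))*W = (0*(-5*4 + 1))*(2/3) = (0*(-20 + 1))*(2/3) = (0*(-19))*(2/3) = 0*(2/3) = 0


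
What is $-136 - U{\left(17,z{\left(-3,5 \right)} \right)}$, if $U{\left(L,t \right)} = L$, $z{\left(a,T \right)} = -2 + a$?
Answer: $-153$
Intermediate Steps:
$-136 - U{\left(17,z{\left(-3,5 \right)} \right)} = -136 - 17 = -153$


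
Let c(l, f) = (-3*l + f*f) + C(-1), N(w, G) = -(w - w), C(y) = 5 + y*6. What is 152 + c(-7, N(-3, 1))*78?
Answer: 1712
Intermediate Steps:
C(y) = 5 + 6*y
N(w, G) = 0 (N(w, G) = -1*0 = 0)
c(l, f) = -1 + f**2 - 3*l (c(l, f) = (-3*l + f*f) + (5 + 6*(-1)) = (-3*l + f**2) + (5 - 6) = (f**2 - 3*l) - 1 = -1 + f**2 - 3*l)
152 + c(-7, N(-3, 1))*78 = 152 + (-1 + 0**2 - 3*(-7))*78 = 152 + (-1 + 0 + 21)*78 = 152 + 20*78 = 152 + 1560 = 1712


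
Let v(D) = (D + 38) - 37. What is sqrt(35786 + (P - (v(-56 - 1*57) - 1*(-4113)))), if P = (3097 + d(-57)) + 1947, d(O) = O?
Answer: 2*sqrt(9193) ≈ 191.76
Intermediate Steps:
v(D) = 1 + D (v(D) = (38 + D) - 37 = 1 + D)
P = 4987 (P = (3097 - 57) + 1947 = 3040 + 1947 = 4987)
sqrt(35786 + (P - (v(-56 - 1*57) - 1*(-4113)))) = sqrt(35786 + (4987 - ((1 + (-56 - 1*57)) - 1*(-4113)))) = sqrt(35786 + (4987 - ((1 + (-56 - 57)) + 4113))) = sqrt(35786 + (4987 - ((1 - 113) + 4113))) = sqrt(35786 + (4987 - (-112 + 4113))) = sqrt(35786 + (4987 - 1*4001)) = sqrt(35786 + (4987 - 4001)) = sqrt(35786 + 986) = sqrt(36772) = 2*sqrt(9193)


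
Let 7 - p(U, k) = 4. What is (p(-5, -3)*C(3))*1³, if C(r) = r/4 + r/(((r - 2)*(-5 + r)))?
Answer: -9/4 ≈ -2.2500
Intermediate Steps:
p(U, k) = 3 (p(U, k) = 7 - 1*4 = 7 - 4 = 3)
C(r) = r/4 + r/((-5 + r)*(-2 + r)) (C(r) = r*(¼) + r/(((-2 + r)*(-5 + r))) = r/4 + r/(((-5 + r)*(-2 + r))) = r/4 + r*(1/((-5 + r)*(-2 + r))) = r/4 + r/((-5 + r)*(-2 + r)))
(p(-5, -3)*C(3))*1³ = (3*((¼)*3*(14 + 3² - 7*3)/(10 + 3² - 7*3)))*1³ = (3*((¼)*3*(14 + 9 - 21)/(10 + 9 - 21)))*1 = (3*((¼)*3*2/(-2)))*1 = (3*((¼)*3*(-½)*2))*1 = (3*(-¾))*1 = -9/4*1 = -9/4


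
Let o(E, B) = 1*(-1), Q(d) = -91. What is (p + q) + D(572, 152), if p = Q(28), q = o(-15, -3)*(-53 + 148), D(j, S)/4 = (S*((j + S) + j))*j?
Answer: 450717510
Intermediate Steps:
o(E, B) = -1
D(j, S) = 4*S*j*(S + 2*j) (D(j, S) = 4*((S*((j + S) + j))*j) = 4*((S*((S + j) + j))*j) = 4*((S*(S + 2*j))*j) = 4*(S*j*(S + 2*j)) = 4*S*j*(S + 2*j))
q = -95 (q = -(-53 + 148) = -1*95 = -95)
p = -91
(p + q) + D(572, 152) = (-91 - 95) + 4*152*572*(152 + 2*572) = -186 + 4*152*572*(152 + 1144) = -186 + 4*152*572*1296 = -186 + 450717696 = 450717510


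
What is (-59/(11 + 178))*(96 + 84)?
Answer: -1180/21 ≈ -56.190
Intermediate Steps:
(-59/(11 + 178))*(96 + 84) = (-59/189)*180 = ((1/189)*(-59))*180 = -59/189*180 = -1180/21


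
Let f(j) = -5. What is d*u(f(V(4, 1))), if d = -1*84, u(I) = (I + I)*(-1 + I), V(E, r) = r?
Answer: -5040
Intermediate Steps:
u(I) = 2*I*(-1 + I) (u(I) = (2*I)*(-1 + I) = 2*I*(-1 + I))
d = -84
d*u(f(V(4, 1))) = -168*(-5)*(-1 - 5) = -168*(-5)*(-6) = -84*60 = -5040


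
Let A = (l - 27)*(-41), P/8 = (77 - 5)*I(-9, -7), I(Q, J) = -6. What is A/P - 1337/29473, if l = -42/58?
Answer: -92128955/246158496 ≈ -0.37427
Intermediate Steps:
l = -21/29 (l = -42*1/58 = -21/29 ≈ -0.72414)
P = -3456 (P = 8*((77 - 5)*(-6)) = 8*(72*(-6)) = 8*(-432) = -3456)
A = 32964/29 (A = (-21/29 - 27)*(-41) = -804/29*(-41) = 32964/29 ≈ 1136.7)
A/P - 1337/29473 = (32964/29)/(-3456) - 1337/29473 = (32964/29)*(-1/3456) - 1337*1/29473 = -2747/8352 - 1337/29473 = -92128955/246158496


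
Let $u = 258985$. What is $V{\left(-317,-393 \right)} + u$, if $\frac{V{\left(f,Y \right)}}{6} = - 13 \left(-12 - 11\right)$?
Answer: $260779$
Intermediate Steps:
$V{\left(f,Y \right)} = 1794$ ($V{\left(f,Y \right)} = 6 \left(- 13 \left(-12 - 11\right)\right) = 6 \left(\left(-13\right) \left(-23\right)\right) = 6 \cdot 299 = 1794$)
$V{\left(-317,-393 \right)} + u = 1794 + 258985 = 260779$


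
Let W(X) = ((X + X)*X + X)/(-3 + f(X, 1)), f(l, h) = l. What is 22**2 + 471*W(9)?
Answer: 27815/2 ≈ 13908.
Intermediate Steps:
W(X) = (X + 2*X**2)/(-3 + X) (W(X) = ((X + X)*X + X)/(-3 + X) = ((2*X)*X + X)/(-3 + X) = (2*X**2 + X)/(-3 + X) = (X + 2*X**2)/(-3 + X))
22**2 + 471*W(9) = 22**2 + 471*(9*(1 + 2*9)/(-3 + 9)) = 484 + 471*(9*(1 + 18)/6) = 484 + 471*(9*(1/6)*19) = 484 + 471*(57/2) = 484 + 26847/2 = 27815/2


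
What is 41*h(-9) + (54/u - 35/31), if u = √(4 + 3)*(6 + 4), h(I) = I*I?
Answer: 102916/31 + 27*√7/35 ≈ 3321.9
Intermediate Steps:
h(I) = I²
u = 10*√7 (u = √7*10 = 10*√7 ≈ 26.458)
41*h(-9) + (54/u - 35/31) = 41*(-9)² + (54/((10*√7)) - 35/31) = 41*81 + (54*(√7/70) - 35*1/31) = 3321 + (27*√7/35 - 35/31) = 3321 + (-35/31 + 27*√7/35) = 102916/31 + 27*√7/35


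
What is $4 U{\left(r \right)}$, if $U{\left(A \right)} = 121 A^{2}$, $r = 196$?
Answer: $18593344$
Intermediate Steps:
$4 U{\left(r \right)} = 4 \cdot 121 \cdot 196^{2} = 4 \cdot 121 \cdot 38416 = 4 \cdot 4648336 = 18593344$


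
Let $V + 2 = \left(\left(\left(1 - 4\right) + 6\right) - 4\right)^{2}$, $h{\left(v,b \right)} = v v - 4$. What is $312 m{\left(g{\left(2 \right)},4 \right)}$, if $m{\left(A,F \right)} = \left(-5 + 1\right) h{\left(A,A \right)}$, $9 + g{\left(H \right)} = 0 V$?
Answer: $-96096$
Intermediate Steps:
$h{\left(v,b \right)} = -4 + v^{2}$ ($h{\left(v,b \right)} = v^{2} - 4 = -4 + v^{2}$)
$V = -1$ ($V = -2 + \left(\left(\left(1 - 4\right) + 6\right) - 4\right)^{2} = -2 + \left(\left(-3 + 6\right) - 4\right)^{2} = -2 + \left(3 - 4\right)^{2} = -2 + \left(-1\right)^{2} = -2 + 1 = -1$)
$g{\left(H \right)} = -9$ ($g{\left(H \right)} = -9 + 0 \left(-1\right) = -9 + 0 = -9$)
$m{\left(A,F \right)} = 16 - 4 A^{2}$ ($m{\left(A,F \right)} = \left(-5 + 1\right) \left(-4 + A^{2}\right) = - 4 \left(-4 + A^{2}\right) = 16 - 4 A^{2}$)
$312 m{\left(g{\left(2 \right)},4 \right)} = 312 \left(16 - 4 \left(-9\right)^{2}\right) = 312 \left(16 - 324\right) = 312 \left(-308\right) = -96096$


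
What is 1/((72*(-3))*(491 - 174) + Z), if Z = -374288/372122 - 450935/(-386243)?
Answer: -71864758823/4920712147771413 ≈ -1.4605e-5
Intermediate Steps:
Z = 11618357043/71864758823 (Z = -374288*1/372122 - 450935*(-1/386243) = -187144/186061 + 450935/386243 = 11618357043/71864758823 ≈ 0.16167)
1/((72*(-3))*(491 - 174) + Z) = 1/((72*(-3))*(491 - 174) + 11618357043/71864758823) = 1/(-216*317 + 11618357043/71864758823) = 1/(-68472 + 11618357043/71864758823) = 1/(-4920712147771413/71864758823) = -71864758823/4920712147771413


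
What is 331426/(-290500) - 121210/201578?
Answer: -25504923807/14639602250 ≈ -1.7422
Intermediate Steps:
331426/(-290500) - 121210/201578 = 331426*(-1/290500) - 121210*1/201578 = -165713/145250 - 60605/100789 = -25504923807/14639602250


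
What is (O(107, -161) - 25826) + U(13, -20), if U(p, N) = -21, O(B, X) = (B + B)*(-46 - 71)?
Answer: -50885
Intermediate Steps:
O(B, X) = -234*B (O(B, X) = (2*B)*(-117) = -234*B)
(O(107, -161) - 25826) + U(13, -20) = (-234*107 - 25826) - 21 = (-25038 - 25826) - 21 = -50864 - 21 = -50885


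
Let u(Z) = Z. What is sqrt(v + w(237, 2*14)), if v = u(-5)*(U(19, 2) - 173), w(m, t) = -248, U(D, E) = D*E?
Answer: sqrt(427) ≈ 20.664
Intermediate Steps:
v = 675 (v = -5*(19*2 - 173) = -5*(38 - 173) = -5*(-135) = 675)
sqrt(v + w(237, 2*14)) = sqrt(675 - 248) = sqrt(427)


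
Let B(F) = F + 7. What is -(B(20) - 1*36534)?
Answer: 36507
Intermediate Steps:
B(F) = 7 + F
-(B(20) - 1*36534) = -((7 + 20) - 1*36534) = -(27 - 36534) = -1*(-36507) = 36507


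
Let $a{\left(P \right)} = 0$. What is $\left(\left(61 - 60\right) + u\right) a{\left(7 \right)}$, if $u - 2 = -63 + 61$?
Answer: $0$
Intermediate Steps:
$u = 0$ ($u = 2 + \left(-63 + 61\right) = 2 - 2 = 0$)
$\left(\left(61 - 60\right) + u\right) a{\left(7 \right)} = \left(\left(61 - 60\right) + 0\right) 0 = \left(1 + 0\right) 0 = 1 \cdot 0 = 0$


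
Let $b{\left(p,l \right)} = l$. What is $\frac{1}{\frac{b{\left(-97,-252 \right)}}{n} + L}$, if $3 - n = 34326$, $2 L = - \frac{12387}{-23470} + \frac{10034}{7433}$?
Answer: $\frac{3991822333820}{3777042695671} \approx 1.0569$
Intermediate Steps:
$L = \frac{327570551}{348905020}$ ($L = \frac{- \frac{12387}{-23470} + \frac{10034}{7433}}{2} = \frac{\left(-12387\right) \left(- \frac{1}{23470}\right) + 10034 \cdot \frac{1}{7433}}{2} = \frac{\frac{12387}{23470} + \frac{10034}{7433}}{2} = \frac{1}{2} \cdot \frac{327570551}{174452510} = \frac{327570551}{348905020} \approx 0.93885$)
$n = -34323$ ($n = 3 - 34326 = -34323$)
$\frac{1}{\frac{b{\left(-97,-252 \right)}}{n} + L} = \frac{1}{- \frac{252}{-34323} + \frac{327570551}{348905020}} = \frac{1}{\left(-252\right) \left(- \frac{1}{34323}\right) + \frac{327570551}{348905020}} = \frac{1}{\frac{84}{11441} + \frac{327570551}{348905020}} = \frac{1}{\frac{3777042695671}{3991822333820}} = \frac{3991822333820}{3777042695671}$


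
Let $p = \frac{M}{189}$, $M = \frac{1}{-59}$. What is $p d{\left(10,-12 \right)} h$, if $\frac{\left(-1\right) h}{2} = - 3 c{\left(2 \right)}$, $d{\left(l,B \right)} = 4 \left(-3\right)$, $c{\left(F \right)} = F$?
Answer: $\frac{16}{1239} \approx 0.012914$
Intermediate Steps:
$M = - \frac{1}{59} \approx -0.016949$
$d{\left(l,B \right)} = -12$
$p = - \frac{1}{11151}$ ($p = - \frac{1}{59 \cdot 189} = \left(- \frac{1}{59}\right) \frac{1}{189} = - \frac{1}{11151} \approx -8.9678 \cdot 10^{-5}$)
$h = 12$ ($h = - 2 \left(\left(-3\right) 2\right) = \left(-2\right) \left(-6\right) = 12$)
$p d{\left(10,-12 \right)} h = \left(- \frac{1}{11151}\right) \left(-12\right) 12 = \frac{4}{3717} \cdot 12 = \frac{16}{1239}$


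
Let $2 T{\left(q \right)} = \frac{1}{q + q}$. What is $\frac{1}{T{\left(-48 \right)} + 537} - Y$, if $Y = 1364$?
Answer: $- \frac{140632300}{103103} \approx -1364.0$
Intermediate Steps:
$T{\left(q \right)} = \frac{1}{4 q}$ ($T{\left(q \right)} = \frac{1}{2 \left(q + q\right)} = \frac{1}{2 \cdot 2 q} = \frac{\frac{1}{2} \frac{1}{q}}{2} = \frac{1}{4 q}$)
$\frac{1}{T{\left(-48 \right)} + 537} - Y = \frac{1}{\frac{1}{4 \left(-48\right)} + 537} - 1364 = \frac{1}{\frac{1}{4} \left(- \frac{1}{48}\right) + 537} - 1364 = \frac{1}{- \frac{1}{192} + 537} - 1364 = \frac{1}{\frac{103103}{192}} - 1364 = \frac{192}{103103} - 1364 = - \frac{140632300}{103103}$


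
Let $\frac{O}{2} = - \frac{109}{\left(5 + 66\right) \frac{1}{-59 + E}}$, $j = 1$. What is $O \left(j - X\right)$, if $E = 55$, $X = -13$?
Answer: $\frac{12208}{71} \approx 171.94$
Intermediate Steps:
$O = \frac{872}{71}$ ($O = 2 \left(- \frac{109}{\left(5 + 66\right) \frac{1}{-59 + 55}}\right) = 2 \left(- \frac{109}{71 \frac{1}{-4}}\right) = 2 \left(- \frac{109}{71 \left(- \frac{1}{4}\right)}\right) = 2 \left(- \frac{109}{- \frac{71}{4}}\right) = 2 \left(\left(-109\right) \left(- \frac{4}{71}\right)\right) = 2 \cdot \frac{436}{71} = \frac{872}{71} \approx 12.282$)
$O \left(j - X\right) = \frac{872 \left(1 - -13\right)}{71} = \frac{872 \left(1 + 13\right)}{71} = \frac{872}{71} \cdot 14 = \frac{12208}{71}$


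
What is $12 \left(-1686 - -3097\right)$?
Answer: $16932$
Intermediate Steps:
$12 \left(-1686 - -3097\right) = 12 \left(-1686 + 3097\right) = 12 \cdot 1411 = 16932$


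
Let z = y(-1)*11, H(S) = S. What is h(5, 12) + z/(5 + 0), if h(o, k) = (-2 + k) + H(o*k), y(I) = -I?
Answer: 361/5 ≈ 72.200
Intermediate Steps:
h(o, k) = -2 + k + k*o (h(o, k) = (-2 + k) + o*k = (-2 + k) + k*o = -2 + k + k*o)
z = 11 (z = -1*(-1)*11 = 1*11 = 11)
h(5, 12) + z/(5 + 0) = (-2 + 12 + 12*5) + 11/(5 + 0) = (-2 + 12 + 60) + 11/5 = 70 + 11*(⅕) = 70 + 11/5 = 361/5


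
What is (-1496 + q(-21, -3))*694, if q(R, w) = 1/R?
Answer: -21803398/21 ≈ -1.0383e+6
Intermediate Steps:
(-1496 + q(-21, -3))*694 = (-1496 + 1/(-21))*694 = (-1496 - 1/21)*694 = -31417/21*694 = -21803398/21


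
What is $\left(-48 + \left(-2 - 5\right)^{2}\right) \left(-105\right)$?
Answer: $-105$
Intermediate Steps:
$\left(-48 + \left(-2 - 5\right)^{2}\right) \left(-105\right) = \left(-48 + \left(-7\right)^{2}\right) \left(-105\right) = \left(-48 + 49\right) \left(-105\right) = 1 \left(-105\right) = -105$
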